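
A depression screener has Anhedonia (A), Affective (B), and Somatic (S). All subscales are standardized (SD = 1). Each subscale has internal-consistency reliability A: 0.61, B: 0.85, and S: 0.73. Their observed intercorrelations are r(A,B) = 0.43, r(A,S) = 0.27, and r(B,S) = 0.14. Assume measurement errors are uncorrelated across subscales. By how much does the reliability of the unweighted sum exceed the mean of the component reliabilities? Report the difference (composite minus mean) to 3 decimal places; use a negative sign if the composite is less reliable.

Var(sum) = 3 + 1.68 = 4.68; true-score variance = 2.19 + 1.68 = 3.87; composite reliability = 0.8269.
Mean component reliability = 0.7300.
Difference = 0.8269 − 0.7300 = 0.097.

0.097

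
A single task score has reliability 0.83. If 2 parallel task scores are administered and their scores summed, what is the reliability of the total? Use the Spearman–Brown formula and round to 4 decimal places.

ρ_k = kρ / (1 + (k−1)ρ) = 2·0.83 / (1 + 1·0.83) = 1.660 / 1.830 = 0.9071.

0.9071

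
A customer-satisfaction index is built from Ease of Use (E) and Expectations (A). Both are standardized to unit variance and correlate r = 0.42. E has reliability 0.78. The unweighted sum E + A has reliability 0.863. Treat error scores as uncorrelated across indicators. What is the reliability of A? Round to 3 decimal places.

Var(E+A) = 2 + 2·0.42 = 2.840.
True-score variance = ρ_E + ρ_A + 2·0.42, so 0.863 = (0.78 + ρ_A + 0.84) / 2.840.
ρ_A = 0.863·2.840 − 0.78 − 0.84 = 0.831.

0.831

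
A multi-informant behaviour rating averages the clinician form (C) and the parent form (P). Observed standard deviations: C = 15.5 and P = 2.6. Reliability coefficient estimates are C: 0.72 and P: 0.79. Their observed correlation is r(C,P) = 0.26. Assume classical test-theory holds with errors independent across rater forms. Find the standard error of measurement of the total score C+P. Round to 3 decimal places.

8.288

Var(total) = 247.01 + 20.956 = 267.966.
True-score variance = 178.32 + 20.956 = 199.276, so reliability = 0.7437.
Error variance = 267.966 − 199.276 = 68.6896; SEM = √68.6896 = 8.288.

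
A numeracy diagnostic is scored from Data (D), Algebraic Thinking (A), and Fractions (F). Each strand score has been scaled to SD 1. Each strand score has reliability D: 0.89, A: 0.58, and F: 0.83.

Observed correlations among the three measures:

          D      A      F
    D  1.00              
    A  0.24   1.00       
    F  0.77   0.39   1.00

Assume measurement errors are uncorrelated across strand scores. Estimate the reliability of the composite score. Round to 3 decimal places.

Var(D+A+F) = 3 + 2·[0.24 + 0.77 + 0.39] = 3 + 2.8 = 5.8.
Because errors are independent across components, Cov(Tᵢ,Tⱼ) = Cov(Xᵢ,Xⱼ); the off-diagonal part of the true-score variance is the same as above.
True-score variance = [0.89 + 0.58 + 0.83] + 2.8 = 2.3 + 2.8 = 5.1.
Reliability = 5.1 / 5.8 = 0.879.

0.879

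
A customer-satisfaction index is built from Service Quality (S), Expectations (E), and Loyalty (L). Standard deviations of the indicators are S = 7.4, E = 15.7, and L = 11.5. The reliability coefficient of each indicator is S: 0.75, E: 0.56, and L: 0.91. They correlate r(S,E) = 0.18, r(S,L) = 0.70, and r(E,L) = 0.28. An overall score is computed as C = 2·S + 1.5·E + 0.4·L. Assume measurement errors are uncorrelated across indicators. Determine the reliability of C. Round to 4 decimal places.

0.7206

Var(C) = 2²·7.4² + 1.5²·15.7² + 0.4²·11.5² + 2·[3·7.4·15.7·0.18 + 0.8·7.4·11.5·0.70 + 0.6·15.7·11.5·0.28] = 794.803 + 281.451 = 1076.25.
Because errors are independent across components, Cov(Tᵢ,Tⱼ) = Cov(Xᵢ,Xⱼ); the off-diagonal part of the true-score variance is the same as above.
True-score variance = [2²·7.4²·0.75 + 1.5²·15.7²·0.56 + 0.4²·11.5²·0.91] + 281.451 = 494.113 + 281.451 = 775.564.
Reliability = 775.564 / 1076.25 = 0.7206.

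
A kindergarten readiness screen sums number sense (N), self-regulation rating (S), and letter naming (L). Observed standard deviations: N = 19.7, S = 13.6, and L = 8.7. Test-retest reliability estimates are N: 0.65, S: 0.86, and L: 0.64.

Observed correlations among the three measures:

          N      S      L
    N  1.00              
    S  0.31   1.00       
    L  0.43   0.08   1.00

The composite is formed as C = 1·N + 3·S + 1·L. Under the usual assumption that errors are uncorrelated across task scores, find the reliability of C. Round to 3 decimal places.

0.860

Var(C) = 19.7² + 3²·13.6² + 8.7² + 2·[3·19.7·13.6·0.31 + 19.7·8.7·0.43 + 3·13.6·8.7·0.08] = 2128.42 + 702.52 = 2830.94.
Because errors are independent across components, Cov(Tᵢ,Tⱼ) = Cov(Xᵢ,Xⱼ); the off-diagonal part of the true-score variance is the same as above.
True-score variance = [19.7²·0.65 + 3²·13.6²·0.86 + 8.7²·0.64] + 702.52 = 1732.29 + 702.52 = 2434.81.
Reliability = 2434.81 / 2830.94 = 0.860.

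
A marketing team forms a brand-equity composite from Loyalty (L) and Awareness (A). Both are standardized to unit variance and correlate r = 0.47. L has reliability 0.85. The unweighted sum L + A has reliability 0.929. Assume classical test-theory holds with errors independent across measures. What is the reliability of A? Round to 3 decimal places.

Var(L+A) = 2 + 2·0.47 = 2.940.
True-score variance = ρ_L + ρ_A + 2·0.47, so 0.929 = (0.85 + ρ_A + 0.94) / 2.940.
ρ_A = 0.929·2.940 − 0.85 − 0.94 = 0.941.

0.941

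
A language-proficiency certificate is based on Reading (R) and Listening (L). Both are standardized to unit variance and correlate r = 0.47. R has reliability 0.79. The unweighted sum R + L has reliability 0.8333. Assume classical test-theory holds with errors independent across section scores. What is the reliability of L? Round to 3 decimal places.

0.720

Var(R+L) = 2 + 2·0.47 = 2.940.
True-score variance = ρ_R + ρ_L + 2·0.47, so 0.8333 = (0.79 + ρ_L + 0.94) / 2.940.
ρ_L = 0.8333·2.940 − 0.79 − 0.94 = 0.720.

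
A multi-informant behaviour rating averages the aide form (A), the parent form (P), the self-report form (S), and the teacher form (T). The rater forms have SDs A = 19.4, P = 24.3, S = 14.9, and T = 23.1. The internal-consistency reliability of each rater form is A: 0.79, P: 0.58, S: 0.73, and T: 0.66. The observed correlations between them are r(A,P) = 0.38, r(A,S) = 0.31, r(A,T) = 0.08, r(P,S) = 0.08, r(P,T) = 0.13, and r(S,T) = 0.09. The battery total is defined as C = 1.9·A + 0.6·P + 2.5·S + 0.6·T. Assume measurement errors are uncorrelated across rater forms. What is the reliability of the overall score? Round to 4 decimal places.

Var(C) = 1.9²·19.4² + 0.6²·24.3² + 2.5²·14.9² + 0.6²·23.1² + 2·[1.14·19.4·24.3·0.38 + 4.75·19.4·14.9·0.31 + 1.14·19.4·23.1·0.08 + 1.5·24.3·14.9·0.08 + 0.36·24.3·23.1·0.13 + 1.5·14.9·23.1·0.09] = 3150.9 + 1573.83 = 4724.73.
With uncorrelated errors the cross-covariances are all true-score covariance, so they carry over unchanged; only the diagonal terms shrink to ρᵢσᵢ².
True-score variance = [1.9²·19.4²·0.79 + 0.6²·24.3²·0.58 + 2.5²·14.9²·0.73 + 0.6²·23.1²·0.66] + 1573.83 = 2336.34 + 1573.83 = 3910.17.
Reliability = 3910.17 / 4724.73 = 0.8276.

0.8276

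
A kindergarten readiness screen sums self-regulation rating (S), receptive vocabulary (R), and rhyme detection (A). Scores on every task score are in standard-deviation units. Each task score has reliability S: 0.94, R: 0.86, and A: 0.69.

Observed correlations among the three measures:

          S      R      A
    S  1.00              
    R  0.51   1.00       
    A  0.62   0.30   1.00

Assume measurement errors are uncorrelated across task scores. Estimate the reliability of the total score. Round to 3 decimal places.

Var(S+R+A) = 3 + 2·[0.51 + 0.62 + 0.30] = 3 + 2.86 = 5.86.
Because errors are independent across components, Cov(Tᵢ,Tⱼ) = Cov(Xᵢ,Xⱼ); the off-diagonal part of the true-score variance is the same as above.
True-score variance = [0.94 + 0.86 + 0.69] + 2.86 = 2.49 + 2.86 = 5.35.
Reliability = 5.35 / 5.86 = 0.913.

0.913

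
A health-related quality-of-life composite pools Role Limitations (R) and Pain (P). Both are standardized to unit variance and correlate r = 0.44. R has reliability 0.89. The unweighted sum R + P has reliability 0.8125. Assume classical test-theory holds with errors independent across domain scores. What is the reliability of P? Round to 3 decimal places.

Var(R+P) = 2 + 2·0.44 = 2.880.
True-score variance = ρ_R + ρ_P + 2·0.44, so 0.8125 = (0.89 + ρ_P + 0.88) / 2.880.
ρ_P = 0.8125·2.880 − 0.89 − 0.88 = 0.570.

0.570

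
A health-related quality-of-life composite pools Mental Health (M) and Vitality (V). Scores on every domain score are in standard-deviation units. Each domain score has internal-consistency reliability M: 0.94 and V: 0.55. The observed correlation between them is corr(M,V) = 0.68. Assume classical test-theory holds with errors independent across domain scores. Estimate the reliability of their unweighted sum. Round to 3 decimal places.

0.848

Var(M+V) = 2 + 2·[0.68] = 2 + 1.36 = 3.36.
Under uncorrelated errors the observed covariances equal the true-score covariances, so only the own-variance terms attenuate.
True-score variance = [0.94 + 0.55] + 1.36 = 1.49 + 1.36 = 2.85.
Reliability = 2.85 / 3.36 = 0.848.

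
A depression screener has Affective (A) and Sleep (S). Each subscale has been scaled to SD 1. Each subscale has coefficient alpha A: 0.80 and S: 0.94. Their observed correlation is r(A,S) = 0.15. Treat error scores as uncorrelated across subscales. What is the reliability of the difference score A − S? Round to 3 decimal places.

0.847

Var(A−S) = 1 + 1 − 2·0.15 = 2 − 0.3 = 1.7.
Because errors are independent across components, Cov(Tᵢ,Tⱼ) = Cov(Xᵢ,Xⱼ); the off-diagonal part of the true-score variance is the same as above.
True-score variance = [0.80 + 0.94] − 0.3 = 1.74 − 0.3 = 1.44.
Reliability = 1.44 / 1.7 = 0.847.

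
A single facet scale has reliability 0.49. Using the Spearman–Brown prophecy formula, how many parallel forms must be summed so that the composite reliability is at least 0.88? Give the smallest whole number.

8

k ≥ ρ*(1−ρ₁)/(ρ₁(1−ρ*)) = 0.88·0.51 / (0.49·0.12) = 7.633.
Smallest integer k = 8.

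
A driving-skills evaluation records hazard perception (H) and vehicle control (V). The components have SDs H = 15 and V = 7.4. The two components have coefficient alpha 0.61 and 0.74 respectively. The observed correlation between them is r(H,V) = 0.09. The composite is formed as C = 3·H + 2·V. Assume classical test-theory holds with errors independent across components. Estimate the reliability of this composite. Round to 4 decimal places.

0.6418

Var(C) = 3²·15² + 2²·7.4² + 2·[6·15·7.4·0.09] = 2244.04 + 119.88 = 2363.92.
Because errors are independent across components, Cov(Tᵢ,Tⱼ) = Cov(Xᵢ,Xⱼ); the off-diagonal part of the true-score variance is the same as above.
True-score variance = [3²·15²·0.61 + 2²·7.4²·0.74] + 119.88 = 1397.34 + 119.88 = 1517.22.
Reliability = 1517.22 / 2363.92 = 0.6418.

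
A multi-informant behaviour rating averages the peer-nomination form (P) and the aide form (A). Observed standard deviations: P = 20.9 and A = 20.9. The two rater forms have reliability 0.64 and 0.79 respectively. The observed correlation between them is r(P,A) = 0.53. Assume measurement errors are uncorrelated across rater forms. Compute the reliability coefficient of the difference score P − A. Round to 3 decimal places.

Var(P−A) = 20.9² + 20.9² − 2·20.9·20.9·0.53 = 873.62 − 463.019 = 410.601.
Under uncorrelated errors the observed covariances equal the true-score covariances, so only the own-variance terms attenuate.
True-score variance = [20.9²·0.64 + 20.9²·0.79] − 463.019 = 624.638 − 463.019 = 161.62.
Reliability = 161.62 / 410.601 = 0.394.

0.394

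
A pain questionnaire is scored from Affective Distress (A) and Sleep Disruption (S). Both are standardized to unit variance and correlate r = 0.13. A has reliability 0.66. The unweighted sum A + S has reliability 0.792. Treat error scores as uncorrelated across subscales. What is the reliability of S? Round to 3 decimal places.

Var(A+S) = 2 + 2·0.13 = 2.260.
True-score variance = ρ_A + ρ_S + 2·0.13, so 0.792 = (0.66 + ρ_S + 0.26) / 2.260.
ρ_S = 0.792·2.260 − 0.66 − 0.26 = 0.870.

0.870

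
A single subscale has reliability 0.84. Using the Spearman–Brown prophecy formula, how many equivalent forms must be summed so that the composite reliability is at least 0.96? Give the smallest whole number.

k ≥ ρ*(1−ρ₁)/(ρ₁(1−ρ*)) = 0.96·0.16 / (0.84·0.04) = 4.571.
Smallest integer k = 5.

5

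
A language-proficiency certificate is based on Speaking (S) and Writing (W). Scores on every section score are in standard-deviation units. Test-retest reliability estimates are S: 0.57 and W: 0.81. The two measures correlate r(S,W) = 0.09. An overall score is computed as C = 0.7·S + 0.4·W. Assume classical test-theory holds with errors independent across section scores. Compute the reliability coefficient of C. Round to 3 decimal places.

0.656

Var(C) = 0.7² + 0.4² + 2·[0.28·0.09] = 0.65 + 0.0504 = 0.7004.
Because errors are independent across components, Cov(Tᵢ,Tⱼ) = Cov(Xᵢ,Xⱼ); the off-diagonal part of the true-score variance is the same as above.
True-score variance = [0.7²·0.57 + 0.4²·0.81] + 0.0504 = 0.4089 + 0.0504 = 0.4593.
Reliability = 0.4593 / 0.7004 = 0.656.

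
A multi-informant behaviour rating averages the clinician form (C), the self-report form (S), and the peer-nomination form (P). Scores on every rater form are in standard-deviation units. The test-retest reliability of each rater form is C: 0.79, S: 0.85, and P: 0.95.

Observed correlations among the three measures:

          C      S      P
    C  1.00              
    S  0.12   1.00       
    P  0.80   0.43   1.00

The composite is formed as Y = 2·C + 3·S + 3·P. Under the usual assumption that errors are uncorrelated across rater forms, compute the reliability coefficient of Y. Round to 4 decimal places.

Var(Y) = 2² + 3² + 3² + 2·[6·0.12 + 6·0.80 + 9·0.43] = 22 + 18.78 = 40.78.
With uncorrelated errors the cross-covariances are all true-score covariance, so they carry over unchanged; only the diagonal terms shrink to ρᵢσᵢ².
True-score variance = [2²·0.79 + 3²·0.85 + 3²·0.95] + 18.78 = 19.36 + 18.78 = 38.14.
Reliability = 38.14 / 40.78 = 0.9353.

0.9353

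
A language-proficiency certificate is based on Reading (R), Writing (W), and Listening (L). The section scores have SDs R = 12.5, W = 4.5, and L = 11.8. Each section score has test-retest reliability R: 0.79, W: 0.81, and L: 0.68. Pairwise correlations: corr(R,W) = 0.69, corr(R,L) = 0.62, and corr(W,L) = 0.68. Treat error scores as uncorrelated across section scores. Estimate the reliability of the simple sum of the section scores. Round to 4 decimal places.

Var(R+W+L) = 12.5² + 4.5² + 11.8² + 2·[12.5·4.5·0.69 + 12.5·11.8·0.62 + 4.5·11.8·0.68] = 315.74 + 332.741 = 648.481.
Because errors are independent across components, Cov(Tᵢ,Tⱼ) = Cov(Xᵢ,Xⱼ); the off-diagonal part of the true-score variance is the same as above.
True-score variance = [12.5²·0.79 + 4.5²·0.81 + 11.8²·0.68] + 332.741 = 234.523 + 332.741 = 567.264.
Reliability = 567.264 / 648.481 = 0.8748.

0.8748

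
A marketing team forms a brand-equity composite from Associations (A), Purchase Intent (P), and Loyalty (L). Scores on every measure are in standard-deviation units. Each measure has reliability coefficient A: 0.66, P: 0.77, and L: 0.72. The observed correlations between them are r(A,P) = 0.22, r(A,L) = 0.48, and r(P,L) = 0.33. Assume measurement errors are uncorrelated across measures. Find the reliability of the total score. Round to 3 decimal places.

Var(A+P+L) = 3 + 2·[0.22 + 0.48 + 0.33] = 3 + 2.06 = 5.06.
With uncorrelated errors the cross-covariances are all true-score covariance, so they carry over unchanged; only the diagonal terms shrink to ρᵢσᵢ².
True-score variance = [0.66 + 0.77 + 0.72] + 2.06 = 2.15 + 2.06 = 4.21.
Reliability = 4.21 / 5.06 = 0.832.

0.832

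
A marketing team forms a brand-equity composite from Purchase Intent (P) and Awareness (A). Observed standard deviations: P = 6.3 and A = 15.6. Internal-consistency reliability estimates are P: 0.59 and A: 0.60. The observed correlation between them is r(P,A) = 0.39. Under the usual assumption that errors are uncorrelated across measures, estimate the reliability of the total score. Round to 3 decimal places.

Var(P+A) = 6.3² + 15.6² + 2·[6.3·15.6·0.39] = 283.05 + 76.6584 = 359.708.
Under uncorrelated errors the observed covariances equal the true-score covariances, so only the own-variance terms attenuate.
True-score variance = [6.3²·0.59 + 15.6²·0.60] + 76.6584 = 169.433 + 76.6584 = 246.091.
Reliability = 246.091 / 359.708 = 0.684.

0.684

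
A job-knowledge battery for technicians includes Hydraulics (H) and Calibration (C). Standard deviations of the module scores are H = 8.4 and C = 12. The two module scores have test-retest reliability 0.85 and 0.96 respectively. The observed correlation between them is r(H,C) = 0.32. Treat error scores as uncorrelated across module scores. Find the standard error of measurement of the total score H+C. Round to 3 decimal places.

4.043

Var(total) = 214.56 + 64.512 = 279.072.
True-score variance = 198.216 + 64.512 = 262.728, so reliability = 0.9414.
Error variance = 279.072 − 262.728 = 16.344; SEM = √16.344 = 4.043.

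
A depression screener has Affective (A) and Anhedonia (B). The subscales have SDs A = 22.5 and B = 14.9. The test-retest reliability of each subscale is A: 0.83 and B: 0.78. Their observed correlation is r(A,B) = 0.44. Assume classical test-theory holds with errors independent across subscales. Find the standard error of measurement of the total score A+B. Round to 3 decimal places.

Var(total) = 728.26 + 295.02 = 1023.28.
True-score variance = 593.355 + 295.02 = 888.375, so reliability = 0.8682.
Error variance = 1023.28 − 888.375 = 134.905; SEM = √134.905 = 11.615.

11.615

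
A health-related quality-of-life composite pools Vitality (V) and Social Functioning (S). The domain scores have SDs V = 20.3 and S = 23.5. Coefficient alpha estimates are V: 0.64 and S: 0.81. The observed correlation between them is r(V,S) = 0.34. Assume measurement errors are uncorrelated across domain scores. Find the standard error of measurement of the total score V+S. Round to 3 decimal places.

Var(total) = 964.34 + 324.394 = 1288.73.
True-score variance = 711.06 + 324.394 = 1035.45, so reliability = 0.8035.
Error variance = 1288.73 − 1035.45 = 253.28; SEM = √253.28 = 15.915.

15.915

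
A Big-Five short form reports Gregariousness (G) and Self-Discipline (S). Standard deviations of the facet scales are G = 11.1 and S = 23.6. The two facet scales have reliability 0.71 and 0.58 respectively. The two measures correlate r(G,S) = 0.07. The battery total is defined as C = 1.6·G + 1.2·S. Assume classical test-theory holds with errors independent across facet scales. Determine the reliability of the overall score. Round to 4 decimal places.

0.6394

Var(C) = 1.6²·11.1² + 1.2²·23.6² + 2·[1.92·11.1·23.6·0.07] = 1117.44 + 70.4148 = 1187.85.
Under uncorrelated errors the observed covariances equal the true-score covariances, so only the own-variance terms attenuate.
True-score variance = [1.6²·11.1²·0.71 + 1.2²·23.6²·0.58] + 70.4148 = 689.119 + 70.4148 = 759.534.
Reliability = 759.534 / 1187.85 = 0.6394.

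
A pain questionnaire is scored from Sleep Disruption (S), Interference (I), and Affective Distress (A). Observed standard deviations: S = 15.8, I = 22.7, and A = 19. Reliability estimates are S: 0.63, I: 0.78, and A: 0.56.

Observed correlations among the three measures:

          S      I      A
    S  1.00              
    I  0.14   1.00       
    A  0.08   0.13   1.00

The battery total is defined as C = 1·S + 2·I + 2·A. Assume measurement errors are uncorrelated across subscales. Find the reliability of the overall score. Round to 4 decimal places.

Var(C) = 15.8² + 2²·22.7² + 2²·19² + 2·[2·15.8·22.7·0.14 + 2·15.8·19·0.08 + 4·22.7·19·0.13] = 3754.8 + 745.466 = 4500.27.
Because errors are independent across components, Cov(Tᵢ,Tⱼ) = Cov(Xᵢ,Xⱼ); the off-diagonal part of the true-score variance is the same as above.
True-score variance = [15.8²·0.63 + 2²·22.7²·0.78 + 2²·19²·0.56] + 745.466 = 2573.62 + 745.466 = 3319.08.
Reliability = 3319.08 / 4500.27 = 0.7375.

0.7375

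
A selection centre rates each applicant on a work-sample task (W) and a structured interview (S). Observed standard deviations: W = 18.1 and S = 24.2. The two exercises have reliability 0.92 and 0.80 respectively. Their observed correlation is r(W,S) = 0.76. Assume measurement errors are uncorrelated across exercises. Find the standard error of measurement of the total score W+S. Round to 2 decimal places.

11.97

Var(total) = 913.25 + 665.79 = 1579.04.
True-score variance = 769.913 + 665.79 = 1435.7, so reliability = 0.9092.
Error variance = 1579.04 − 1435.7 = 143.337; SEM = √143.337 = 11.97.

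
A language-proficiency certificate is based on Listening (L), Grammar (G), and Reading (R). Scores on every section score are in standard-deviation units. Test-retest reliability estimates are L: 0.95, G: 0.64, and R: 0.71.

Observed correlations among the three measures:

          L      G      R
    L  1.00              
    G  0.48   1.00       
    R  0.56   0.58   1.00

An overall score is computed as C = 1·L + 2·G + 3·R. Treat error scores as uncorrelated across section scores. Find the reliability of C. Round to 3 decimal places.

Var(C) = 1 + 2² + 3² + 2·[2·0.48 + 3·0.56 + 6·0.58] = 14 + 12.24 = 26.24.
With uncorrelated errors the cross-covariances are all true-score covariance, so they carry over unchanged; only the diagonal terms shrink to ρᵢσᵢ².
True-score variance = [0.95 + 2²·0.64 + 3²·0.71] + 12.24 = 9.9 + 12.24 = 22.14.
Reliability = 22.14 / 26.24 = 0.844.

0.844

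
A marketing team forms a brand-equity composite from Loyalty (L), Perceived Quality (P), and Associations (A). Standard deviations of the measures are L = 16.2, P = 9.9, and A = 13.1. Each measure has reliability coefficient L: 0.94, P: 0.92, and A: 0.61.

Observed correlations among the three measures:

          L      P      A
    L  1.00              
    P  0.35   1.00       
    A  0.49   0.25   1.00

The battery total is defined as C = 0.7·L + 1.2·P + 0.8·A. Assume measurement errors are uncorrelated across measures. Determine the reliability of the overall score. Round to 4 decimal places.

Var(C) = 0.7²·16.2² + 1.2²·9.9² + 0.8²·13.1² + 2·[0.84·16.2·9.9·0.35 + 0.56·16.2·13.1·0.49 + 0.96·9.9·13.1·0.25] = 379.56 + 273.021 = 652.581.
Under uncorrelated errors the observed covariances equal the true-score covariances, so only the own-variance terms attenuate.
True-score variance = [0.7²·16.2²·0.94 + 1.2²·9.9²·0.92 + 0.8²·13.1²·0.61] + 273.021 = 317.72 + 273.021 = 590.741.
Reliability = 590.741 / 652.581 = 0.9052.

0.9052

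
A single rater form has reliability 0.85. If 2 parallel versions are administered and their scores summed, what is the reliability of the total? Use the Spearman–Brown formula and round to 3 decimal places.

ρ_k = kρ / (1 + (k−1)ρ) = 2·0.85 / (1 + 1·0.85) = 1.700 / 1.850 = 0.919.

0.919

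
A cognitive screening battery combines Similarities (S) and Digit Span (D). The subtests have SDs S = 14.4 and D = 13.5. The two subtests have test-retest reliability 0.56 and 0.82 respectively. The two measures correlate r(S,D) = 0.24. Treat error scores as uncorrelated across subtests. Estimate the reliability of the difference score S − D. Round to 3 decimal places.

0.581

Var(S−D) = 14.4² + 13.5² − 2·14.4·13.5·0.24 = 389.61 − 93.312 = 296.298.
With uncorrelated errors the cross-covariances are all true-score covariance, so they carry over unchanged; only the diagonal terms shrink to ρᵢσᵢ².
True-score variance = [14.4²·0.56 + 13.5²·0.82] − 93.312 = 265.567 − 93.312 = 172.255.
Reliability = 172.255 / 296.298 = 0.581.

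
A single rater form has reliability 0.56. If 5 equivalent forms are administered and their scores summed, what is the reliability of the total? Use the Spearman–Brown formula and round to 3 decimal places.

ρ_k = kρ / (1 + (k−1)ρ) = 5·0.56 / (1 + 4·0.56) = 2.800 / 3.240 = 0.864.

0.864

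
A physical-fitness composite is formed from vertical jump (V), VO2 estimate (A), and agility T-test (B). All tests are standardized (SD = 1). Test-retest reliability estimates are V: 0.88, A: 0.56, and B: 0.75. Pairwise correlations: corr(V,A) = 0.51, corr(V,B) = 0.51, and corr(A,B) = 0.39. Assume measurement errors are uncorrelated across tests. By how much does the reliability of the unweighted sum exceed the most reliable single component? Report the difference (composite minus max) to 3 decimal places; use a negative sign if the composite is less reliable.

Var(sum) = 3 + 2.82 = 5.82; true-score variance = 2.19 + 2.82 = 5.01; composite reliability = 0.8608.
Max component reliability = 0.8800.
Difference = 0.8608 − 0.8800 = -0.019.

-0.019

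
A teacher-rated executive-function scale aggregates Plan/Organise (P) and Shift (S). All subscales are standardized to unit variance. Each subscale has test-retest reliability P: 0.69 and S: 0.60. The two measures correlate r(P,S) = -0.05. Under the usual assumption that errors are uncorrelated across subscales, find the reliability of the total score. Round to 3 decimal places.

0.626

Var(P+S) = 2 + 2·[(-0.05)] = 2 − 0.1 = 1.9.
With uncorrelated errors the cross-covariances are all true-score covariance, so they carry over unchanged; only the diagonal terms shrink to ρᵢσᵢ².
True-score variance = [0.69 + 0.60] − 0.1 = 1.29 − 0.1 = 1.19.
Reliability = 1.19 / 1.9 = 0.626.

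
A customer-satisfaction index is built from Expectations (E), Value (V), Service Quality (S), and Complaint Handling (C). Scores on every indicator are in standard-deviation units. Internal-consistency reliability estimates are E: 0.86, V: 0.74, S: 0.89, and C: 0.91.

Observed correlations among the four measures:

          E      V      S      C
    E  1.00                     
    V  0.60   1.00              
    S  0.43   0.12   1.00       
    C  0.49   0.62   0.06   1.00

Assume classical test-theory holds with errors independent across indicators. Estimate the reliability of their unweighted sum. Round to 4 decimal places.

0.9306

Var(E+V+S+C) = 4 + 2·[0.60 + 0.43 + 0.49 + 0.12 + 0.62 + 0.06] = 4 + 4.64 = 8.64.
Under uncorrelated errors the observed covariances equal the true-score covariances, so only the own-variance terms attenuate.
True-score variance = [0.86 + 0.74 + 0.89 + 0.91] + 4.64 = 3.4 + 4.64 = 8.04.
Reliability = 8.04 / 8.64 = 0.9306.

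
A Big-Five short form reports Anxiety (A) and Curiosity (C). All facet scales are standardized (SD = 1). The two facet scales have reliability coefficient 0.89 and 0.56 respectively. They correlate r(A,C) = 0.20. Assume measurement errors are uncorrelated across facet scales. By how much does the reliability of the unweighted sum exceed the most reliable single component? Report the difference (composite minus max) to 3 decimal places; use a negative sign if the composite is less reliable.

-0.119

Var(sum) = 2 + 0.4 = 2.4; true-score variance = 1.45 + 0.4 = 1.85; composite reliability = 0.7708.
Max component reliability = 0.8900.
Difference = 0.7708 − 0.8900 = -0.119.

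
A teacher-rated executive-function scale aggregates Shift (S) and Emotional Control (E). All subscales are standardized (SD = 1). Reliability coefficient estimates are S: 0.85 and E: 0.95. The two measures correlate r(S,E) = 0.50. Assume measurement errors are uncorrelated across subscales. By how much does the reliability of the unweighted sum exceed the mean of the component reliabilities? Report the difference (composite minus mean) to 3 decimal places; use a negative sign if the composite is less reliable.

0.033

Var(sum) = 2 + 1 = 3; true-score variance = 1.8 + 1 = 2.8; composite reliability = 0.9333.
Mean component reliability = 0.9000.
Difference = 0.9333 − 0.9000 = 0.033.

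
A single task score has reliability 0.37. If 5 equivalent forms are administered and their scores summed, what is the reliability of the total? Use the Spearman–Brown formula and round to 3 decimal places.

ρ_k = kρ / (1 + (k−1)ρ) = 5·0.37 / (1 + 4·0.37) = 1.850 / 2.480 = 0.746.

0.746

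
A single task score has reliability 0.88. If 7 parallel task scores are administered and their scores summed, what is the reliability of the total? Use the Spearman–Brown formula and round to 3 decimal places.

ρ_k = kρ / (1 + (k−1)ρ) = 7·0.88 / (1 + 6·0.88) = 6.160 / 6.280 = 0.981.

0.981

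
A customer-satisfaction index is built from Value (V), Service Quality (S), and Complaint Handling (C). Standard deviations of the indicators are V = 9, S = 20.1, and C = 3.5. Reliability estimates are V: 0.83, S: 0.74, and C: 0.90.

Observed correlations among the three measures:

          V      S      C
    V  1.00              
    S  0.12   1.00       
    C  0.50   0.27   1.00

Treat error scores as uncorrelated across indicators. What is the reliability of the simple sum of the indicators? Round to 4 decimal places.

0.8033

Var(V+S+C) = 9² + 20.1² + 3.5² + 2·[9·20.1·0.12 + 9·3.5·0.50 + 20.1·3.5·0.27] = 497.26 + 112.905 = 610.165.
Because errors are independent across components, Cov(Tᵢ,Tⱼ) = Cov(Xᵢ,Xⱼ); the off-diagonal part of the true-score variance is the same as above.
True-score variance = [9²·0.83 + 20.1²·0.74 + 3.5²·0.90] + 112.905 = 377.222 + 112.905 = 490.127.
Reliability = 490.127 / 610.165 = 0.8033.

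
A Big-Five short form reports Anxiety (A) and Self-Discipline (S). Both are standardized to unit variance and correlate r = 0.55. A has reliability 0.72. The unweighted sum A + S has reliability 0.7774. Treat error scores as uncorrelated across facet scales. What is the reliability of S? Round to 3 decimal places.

Var(A+S) = 2 + 2·0.55 = 3.100.
True-score variance = ρ_A + ρ_S + 2·0.55, so 0.7774 = (0.72 + ρ_S + 1.10) / 3.100.
ρ_S = 0.7774·3.100 − 0.72 − 1.10 = 0.590.

0.590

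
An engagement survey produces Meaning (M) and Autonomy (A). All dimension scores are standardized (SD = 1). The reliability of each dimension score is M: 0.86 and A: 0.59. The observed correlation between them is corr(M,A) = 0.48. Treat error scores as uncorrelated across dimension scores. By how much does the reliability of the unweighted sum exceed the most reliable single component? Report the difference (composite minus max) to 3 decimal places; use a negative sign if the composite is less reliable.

Var(sum) = 2 + 0.96 = 2.96; true-score variance = 1.45 + 0.96 = 2.41; composite reliability = 0.8142.
Max component reliability = 0.8600.
Difference = 0.8142 − 0.8600 = -0.046.

-0.046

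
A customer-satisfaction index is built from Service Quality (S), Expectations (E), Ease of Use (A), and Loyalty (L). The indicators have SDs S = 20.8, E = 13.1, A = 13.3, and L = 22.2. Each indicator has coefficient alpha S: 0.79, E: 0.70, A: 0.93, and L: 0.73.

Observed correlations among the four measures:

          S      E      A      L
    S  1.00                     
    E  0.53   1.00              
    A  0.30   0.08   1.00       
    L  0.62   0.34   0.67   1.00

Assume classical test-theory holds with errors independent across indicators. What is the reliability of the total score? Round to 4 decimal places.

0.9015

Var(S+E+A+L) = 20.8² + 13.1² + 13.3² + 22.2² + 2·[20.8·13.1·0.53 + 20.8·13.3·0.30 + 20.8·22.2·0.62 + 13.1·13.3·0.08 + 13.1·22.2·0.34 + 13.3·22.2·0.67] = 1273.98 + 1648.68 = 2922.66.
With uncorrelated errors the cross-covariances are all true-score covariance, so they carry over unchanged; only the diagonal terms shrink to ρᵢσᵢ².
True-score variance = [20.8²·0.79 + 13.1²·0.70 + 13.3²·0.93 + 22.2²·0.73] + 1648.68 = 986.194 + 1648.68 = 2634.87.
Reliability = 2634.87 / 2922.66 = 0.9015.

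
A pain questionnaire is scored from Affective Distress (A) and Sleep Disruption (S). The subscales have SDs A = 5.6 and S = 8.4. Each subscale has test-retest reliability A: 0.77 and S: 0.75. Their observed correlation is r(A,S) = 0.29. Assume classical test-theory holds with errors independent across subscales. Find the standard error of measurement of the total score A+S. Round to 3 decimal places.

Var(total) = 101.92 + 27.2832 = 129.203.
True-score variance = 77.0672 + 27.2832 = 104.35, so reliability = 0.8076.
Error variance = 129.203 − 104.35 = 24.8528; SEM = √24.8528 = 4.985.

4.985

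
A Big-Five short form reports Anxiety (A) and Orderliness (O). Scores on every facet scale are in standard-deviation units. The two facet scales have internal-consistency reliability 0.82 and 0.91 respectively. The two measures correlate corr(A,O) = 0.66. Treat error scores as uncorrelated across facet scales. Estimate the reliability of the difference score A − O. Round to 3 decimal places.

Var(A−O) = 1 + 1 − 2·0.66 = 2 − 1.32 = 0.68.
Under uncorrelated errors the observed covariances equal the true-score covariances, so only the own-variance terms attenuate.
True-score variance = [0.82 + 0.91] − 1.32 = 1.73 − 1.32 = 0.41.
Reliability = 0.41 / 0.68 = 0.603.

0.603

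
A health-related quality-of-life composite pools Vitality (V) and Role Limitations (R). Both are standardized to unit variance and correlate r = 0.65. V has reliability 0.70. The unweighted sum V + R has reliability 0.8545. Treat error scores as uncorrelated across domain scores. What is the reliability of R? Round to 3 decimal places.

Var(V+R) = 2 + 2·0.65 = 3.300.
True-score variance = ρ_V + ρ_R + 2·0.65, so 0.8545 = (0.70 + ρ_R + 1.30) / 3.300.
ρ_R = 0.8545·3.300 − 0.70 − 1.30 = 0.820.

0.820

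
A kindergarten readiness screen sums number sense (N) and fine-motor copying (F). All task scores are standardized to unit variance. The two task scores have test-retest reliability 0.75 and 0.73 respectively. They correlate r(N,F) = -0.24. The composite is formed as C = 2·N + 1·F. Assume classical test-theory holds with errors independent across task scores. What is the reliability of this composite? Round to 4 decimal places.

0.6856

Var(C) = 2² + 1 + 2·[2·(-0.24)] = 5 − 0.96 = 4.04.
Because errors are independent across components, Cov(Tᵢ,Tⱼ) = Cov(Xᵢ,Xⱼ); the off-diagonal part of the true-score variance is the same as above.
True-score variance = [2²·0.75 + 0.73] − 0.96 = 3.73 − 0.96 = 2.77.
Reliability = 2.77 / 4.04 = 0.6856.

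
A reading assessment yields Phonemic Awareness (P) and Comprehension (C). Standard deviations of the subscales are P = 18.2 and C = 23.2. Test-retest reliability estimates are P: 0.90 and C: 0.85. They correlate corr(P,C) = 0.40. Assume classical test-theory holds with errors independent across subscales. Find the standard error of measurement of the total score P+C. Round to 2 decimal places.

10.67

Var(total) = 869.48 + 337.792 = 1207.27.
True-score variance = 755.62 + 337.792 = 1093.41, so reliability = 0.9057.
Error variance = 1207.27 − 1093.41 = 113.86; SEM = √113.86 = 10.67.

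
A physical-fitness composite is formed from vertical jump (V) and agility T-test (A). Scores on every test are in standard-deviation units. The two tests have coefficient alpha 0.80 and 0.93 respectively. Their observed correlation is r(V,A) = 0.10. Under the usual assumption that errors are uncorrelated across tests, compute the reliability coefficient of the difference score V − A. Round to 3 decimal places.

Var(V−A) = 1 + 1 − 2·0.10 = 2 − 0.2 = 1.8.
Because errors are independent across components, Cov(Tᵢ,Tⱼ) = Cov(Xᵢ,Xⱼ); the off-diagonal part of the true-score variance is the same as above.
True-score variance = [0.80 + 0.93] − 0.2 = 1.73 − 0.2 = 1.53.
Reliability = 1.53 / 1.8 = 0.850.

0.850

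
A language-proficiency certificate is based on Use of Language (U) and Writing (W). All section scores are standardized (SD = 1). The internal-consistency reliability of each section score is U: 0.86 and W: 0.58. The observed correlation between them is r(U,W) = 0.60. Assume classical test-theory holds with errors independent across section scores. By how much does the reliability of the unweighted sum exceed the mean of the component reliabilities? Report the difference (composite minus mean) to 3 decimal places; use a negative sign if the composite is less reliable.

0.105

Var(sum) = 2 + 1.2 = 3.2; true-score variance = 1.44 + 1.2 = 2.64; composite reliability = 0.8250.
Mean component reliability = 0.7200.
Difference = 0.8250 − 0.7200 = 0.105.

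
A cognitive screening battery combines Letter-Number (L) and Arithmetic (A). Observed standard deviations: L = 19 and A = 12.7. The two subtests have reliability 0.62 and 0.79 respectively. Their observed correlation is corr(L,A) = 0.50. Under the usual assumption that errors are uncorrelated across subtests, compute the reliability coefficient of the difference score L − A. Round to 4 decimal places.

Var(L−A) = 19² + 12.7² − 2·19·12.7·0.50 = 522.29 − 241.3 = 280.99.
Under uncorrelated errors the observed covariances equal the true-score covariances, so only the own-variance terms attenuate.
True-score variance = [19²·0.62 + 12.7²·0.79] − 241.3 = 351.239 − 241.3 = 109.939.
Reliability = 109.939 / 280.99 = 0.3913.

0.3913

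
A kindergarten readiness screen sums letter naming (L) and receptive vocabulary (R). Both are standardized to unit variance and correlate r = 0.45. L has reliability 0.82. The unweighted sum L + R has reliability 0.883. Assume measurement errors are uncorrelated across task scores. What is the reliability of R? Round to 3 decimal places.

0.841

Var(L+R) = 2 + 2·0.45 = 2.900.
True-score variance = ρ_L + ρ_R + 2·0.45, so 0.883 = (0.82 + ρ_R + 0.90) / 2.900.
ρ_R = 0.883·2.900 − 0.82 − 0.90 = 0.841.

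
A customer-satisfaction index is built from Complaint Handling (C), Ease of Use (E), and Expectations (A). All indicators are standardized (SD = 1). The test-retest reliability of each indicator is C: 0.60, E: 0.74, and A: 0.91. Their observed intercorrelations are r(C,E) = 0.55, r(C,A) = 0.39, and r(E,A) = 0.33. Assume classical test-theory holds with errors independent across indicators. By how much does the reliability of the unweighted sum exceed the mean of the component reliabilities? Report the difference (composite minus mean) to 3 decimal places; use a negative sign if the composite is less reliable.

Var(sum) = 3 + 2.54 = 5.54; true-score variance = 2.25 + 2.54 = 4.79; composite reliability = 0.8646.
Mean component reliability = 0.7500.
Difference = 0.8646 − 0.7500 = 0.115.

0.115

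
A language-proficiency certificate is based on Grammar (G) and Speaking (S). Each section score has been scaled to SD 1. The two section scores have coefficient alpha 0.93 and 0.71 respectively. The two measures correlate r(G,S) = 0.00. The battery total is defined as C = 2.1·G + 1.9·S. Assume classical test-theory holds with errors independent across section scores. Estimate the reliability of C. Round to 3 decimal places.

Var(C) = 2.1² + 1.9² + 2·[3.99·0.00] = 8.02 + 0 = 8.02.
Because errors are independent across components, Cov(Tᵢ,Tⱼ) = Cov(Xᵢ,Xⱼ); the off-diagonal part of the true-score variance is the same as above.
True-score variance = [2.1²·0.93 + 1.9²·0.71] + 0 = 6.6644 + 0 = 6.6644.
Reliability = 6.6644 / 8.02 = 0.831.

0.831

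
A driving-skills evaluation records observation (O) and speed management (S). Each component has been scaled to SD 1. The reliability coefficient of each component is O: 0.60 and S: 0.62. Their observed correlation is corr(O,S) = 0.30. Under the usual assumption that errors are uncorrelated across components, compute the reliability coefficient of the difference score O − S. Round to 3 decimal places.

0.443

Var(O−S) = 1 + 1 − 2·0.30 = 2 − 0.6 = 1.4.
With uncorrelated errors the cross-covariances are all true-score covariance, so they carry over unchanged; only the diagonal terms shrink to ρᵢσᵢ².
True-score variance = [0.60 + 0.62] − 0.6 = 1.22 − 0.6 = 0.62.
Reliability = 0.62 / 1.4 = 0.443.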